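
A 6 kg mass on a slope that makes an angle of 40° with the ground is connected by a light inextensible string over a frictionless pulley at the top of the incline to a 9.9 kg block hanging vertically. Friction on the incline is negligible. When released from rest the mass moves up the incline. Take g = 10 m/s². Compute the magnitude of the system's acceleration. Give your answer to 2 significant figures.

3.8 m/s²

For the mass on the incline: the weight component along the slope is m₁g sin 40° = 6 × 10 × 0.6428 = 38.568 N and the normal force is N = m₁g cos 40° = 45.963 N.
Newton's second law for the mass (up-slope positive): T − 38.568 = 6 a. For the hanging block (downward positive): 9.9 × 10 − T = 9.9 a.
Adding the two equations eliminates T: 60.432 = 15.9 a, so a = 3.8008 m/s².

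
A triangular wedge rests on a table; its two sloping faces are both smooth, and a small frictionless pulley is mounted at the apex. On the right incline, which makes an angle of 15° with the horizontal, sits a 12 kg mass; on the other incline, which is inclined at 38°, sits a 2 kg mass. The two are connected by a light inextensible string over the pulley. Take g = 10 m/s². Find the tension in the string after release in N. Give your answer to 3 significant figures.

15.0 N

Resolve each weight along its own incline: the 12 kg mass has component 12 × 10 × sin 15° = 31.058 N down its slope, and the 2 kg mass has 2 × 10 × sin 38° = 12.313 N down its slope.
The 12 kg side's 31.058 N exceeds the other side's 12.313 N, so that mass slides down and the 2 kg mass slides up. Taking that direction as positive, Newton's second law for the whole system gives 31.058 − 12.313 = (12 + 2) a, so a = 18.745 / 14 = 1.3389 m/s².
For the 2 kg mass (up-slope positive): T − 12.313 = 2 × 1.3389, so T = 14.991 N.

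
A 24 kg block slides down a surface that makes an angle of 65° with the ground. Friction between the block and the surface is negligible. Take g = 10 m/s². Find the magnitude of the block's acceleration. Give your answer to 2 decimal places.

9.06 m/s²

Resolving the weight along the incline: the component pulling the block down the slope is mg sin 65° = 24 × 10 × 0.9063 = 217.512 N, and the normal force is N = mg cos 65° = 24 × 10 × 0.4226 = 101.424 N.
With no friction the net force along the incline is 217.512 N, so a = g sin 65° = 217.512 / 24 = 9.0630 m/s².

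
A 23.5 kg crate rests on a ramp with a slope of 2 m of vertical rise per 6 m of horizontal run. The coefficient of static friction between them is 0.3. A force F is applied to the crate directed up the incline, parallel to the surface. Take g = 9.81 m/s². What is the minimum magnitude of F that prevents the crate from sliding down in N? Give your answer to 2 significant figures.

The normal force is N = mg cos 18.43° = 218.705 N. With F at its minimum the crate is on the verge of sliding down, so static friction is at its maximum μ_s N = 0.3 × 218.705 = 65.612 N and acts up the slope.
Equilibrium along the incline: F + μ_s N = mg sin 18.43°, so F = 72.902 − 65.612 = 7.290 N.

7.3 N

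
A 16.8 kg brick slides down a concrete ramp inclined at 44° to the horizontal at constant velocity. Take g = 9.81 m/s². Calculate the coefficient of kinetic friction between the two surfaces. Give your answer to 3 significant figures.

0.966

At constant velocity the net force along the incline is zero: mg sin 44° = μ mg cos 44°.
So μ = tan 44° = 0.6947 / 0.7193 = 0.9658.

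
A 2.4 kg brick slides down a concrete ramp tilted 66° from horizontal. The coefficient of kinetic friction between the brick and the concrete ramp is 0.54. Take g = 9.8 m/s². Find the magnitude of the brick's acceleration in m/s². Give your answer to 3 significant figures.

Resolving the weight along the incline: the component pulling the brick down the slope is mg sin 66° = 2.4 × 9.8 × 0.9135 = 21.486 N, and the normal force is N = mg cos 66° = 2.4 × 9.8 × 0.4067 = 9.566 N.
Kinetic friction acts up the slope with magnitude f = μN = 0.54 × 9.566 = 5.166 N.
Net force along the incline is 21.486 − 5.166 = 16.320 N, so a = 16.320 / 2.4 = 6.8000 m/s².

6.80 m/s²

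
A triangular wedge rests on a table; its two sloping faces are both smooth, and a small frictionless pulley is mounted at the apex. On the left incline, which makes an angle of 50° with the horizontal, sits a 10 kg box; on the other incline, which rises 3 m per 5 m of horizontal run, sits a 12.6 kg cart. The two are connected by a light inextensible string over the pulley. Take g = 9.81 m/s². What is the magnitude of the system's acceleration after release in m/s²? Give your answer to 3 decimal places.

Resolve each weight along its own incline: the 10 kg mass has component 10 × 9.81 × sin 50° = 75.149 N down its slope, and the 12.6 kg mass has 12.6 × 9.81 × sin 30.96° = 63.595 N down its slope.
The 10 kg side's 75.149 N exceeds the other side's 63.595 N, so that mass slides down and the 12.6 kg mass slides up. Taking that direction as positive, Newton's second law for the whole system gives 75.149 − 63.595 = (10 + 12.6) a, so a = 11.554 / 22.6 = 0.5112 m/s².

0.511 m/s²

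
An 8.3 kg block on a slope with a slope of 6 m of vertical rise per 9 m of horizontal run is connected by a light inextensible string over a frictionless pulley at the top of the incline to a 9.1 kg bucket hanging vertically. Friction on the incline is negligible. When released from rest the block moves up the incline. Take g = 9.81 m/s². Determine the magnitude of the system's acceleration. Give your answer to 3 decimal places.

2.535 m/s²

For the block on the incline: the weight component along the slope is m₁g sin 33.69° = 8.3 × 9.81 × 0.5547 = 45.165 N and the normal force is N = m₁g cos 33.69° = 67.748 N.
Newton's second law for the block (up-slope positive): T − 45.165 = 8.3 a. For the hanging bucket (downward positive): 9.1 × 9.81 − T = 9.1 a.
Adding the two equations eliminates T: 44.106 = 17.4 a, so a = 2.5348 m/s².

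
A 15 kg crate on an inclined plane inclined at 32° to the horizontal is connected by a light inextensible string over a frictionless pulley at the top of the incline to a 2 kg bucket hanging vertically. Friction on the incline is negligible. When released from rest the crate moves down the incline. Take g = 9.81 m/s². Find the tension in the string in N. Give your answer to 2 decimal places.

For the crate on the incline: the weight component along the slope is m₁g sin 32° = 15 × 9.81 × 0.5299 = 77.975 N and the normal force is N = m₁g cos 32° = 124.790 N.
Newton's second law for the crate (down-slope positive): 77.975 − T = 15 a. For the hanging bucket (upward positive): T − 2 × 9.81 = 2 a.
Adding the two equations eliminates T: 58.355 = 17 a, so a = 3.4326 m/s².
Then from the hanging bucket's equation, T = 2 × (9.81 + 3.4326) = 26.485 N.

26.49 N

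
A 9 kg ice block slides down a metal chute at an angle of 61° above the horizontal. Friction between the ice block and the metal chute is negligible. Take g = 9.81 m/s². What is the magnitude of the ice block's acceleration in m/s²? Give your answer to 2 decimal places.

Resolving the weight along the incline: the component pulling the ice block down the slope is mg sin 61° = 9 × 9.81 × 0.8746 = 77.218 N, and the normal force is N = mg cos 61° = 9 × 9.81 × 0.4848 = 42.803 N.
With no friction the net force along the incline is 77.218 N, so a = g sin 61° = 77.218 / 9 = 8.5798 m/s².

8.58 m/s²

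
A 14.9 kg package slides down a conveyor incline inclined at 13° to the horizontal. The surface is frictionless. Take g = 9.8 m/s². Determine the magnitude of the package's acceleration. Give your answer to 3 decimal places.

Resolving the weight along the incline: the component pulling the package down the slope is mg sin 13° = 14.9 × 9.8 × 0.2250 = 32.855 N, and the normal force is N = mg cos 13° = 14.9 × 9.8 × 0.9744 = 142.282 N.
With no friction the net force along the incline is 32.855 N, so a = g sin 13° = 32.855 / 14.9 = 2.2050 m/s².

2.205 m/s²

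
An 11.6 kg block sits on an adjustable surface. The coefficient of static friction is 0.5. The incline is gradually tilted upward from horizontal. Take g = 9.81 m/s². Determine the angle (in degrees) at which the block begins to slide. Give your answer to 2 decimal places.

At the threshold of sliding, static friction is at its maximum μ_s N and exactly balances the weight component along the incline: mg sin θ = μ_s mg cos θ.
Hence tan θ = μ_s = 0.5, so θ = arctan(0.5) = 26.5651°.

26.57°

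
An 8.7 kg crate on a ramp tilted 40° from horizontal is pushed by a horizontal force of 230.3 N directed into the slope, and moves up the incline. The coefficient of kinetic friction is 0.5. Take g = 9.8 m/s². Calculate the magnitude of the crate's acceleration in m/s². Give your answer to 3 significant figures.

1.72 m/s²

The horizontal push has components F cos 40° = 230.3 × 0.7660 = 176.410 N up the incline and F sin 40° = 230.3 × 0.6428 = 148.037 N pressing into the surface.
The normal force is therefore N = mg cos 40° + F sin 40° = 65.309 + 148.037 = 213.346 N, and kinetic friction down the slope is μN = 0.5 × 213.346 = 106.673 N.
Along the incline: F cos 40° − mg sin 40° − μN = ma, so 176.410 − 54.805 − 106.673 = 8.7 a, giving a = 1.7163 m/s².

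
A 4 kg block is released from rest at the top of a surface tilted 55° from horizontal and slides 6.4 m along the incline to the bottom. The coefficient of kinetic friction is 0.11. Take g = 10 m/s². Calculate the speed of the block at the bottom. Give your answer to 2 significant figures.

9.8 m/s

The weight component along the incline is mg sin 55° = 32.766 N and the normal force is N = mg cos 55° = 22.943 N.
Friction up the slope is f = μN = 0.11 × 22.943 = 2.524 N, so the net downslope force is 32.766 − 2.524 = 30.242 N and a = 30.242 / 4 = 7.5605 m/s².
Starting from rest over a distance of 6.4 m, v² = 2aL = 2 × 7.5605 × 6.4 = 96.7744, so v = 9.8374 m/s.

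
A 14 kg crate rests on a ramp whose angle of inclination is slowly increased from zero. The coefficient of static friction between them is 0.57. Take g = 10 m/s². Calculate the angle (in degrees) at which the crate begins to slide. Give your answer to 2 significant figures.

30°

At the threshold of sliding, static friction is at its maximum μ_s N and exactly balances the weight component along the incline: mg sin θ = μ_s mg cos θ.
Hence tan θ = μ_s = 0.57, so θ = arctan(0.57) = 29.6831°.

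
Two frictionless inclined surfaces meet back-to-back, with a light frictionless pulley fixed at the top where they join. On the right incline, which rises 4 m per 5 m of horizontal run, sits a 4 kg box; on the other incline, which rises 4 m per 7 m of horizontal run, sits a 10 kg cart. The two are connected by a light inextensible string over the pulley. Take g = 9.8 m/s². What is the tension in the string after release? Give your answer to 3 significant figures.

Resolve each weight along its own incline: the 4 kg mass has component 4 × 9.8 × sin 38.66° = 24.488 N down its slope, and the 10 kg mass has 10 × 9.8 × sin 29.74° = 48.622 N down its slope.
The 10 kg side's 48.622 N exceeds the other side's 24.488 N, so that mass slides down and the 4 kg mass slides up. Taking that direction as positive, Newton's second law for the whole system gives 48.622 − 24.488 = (4 + 10) a, so a = 24.134 / 14 = 1.7239 m/s².
For the 4 kg mass (up-slope positive): T − 24.488 = 4 × 1.7239, so T = 31.384 N.

31.4 N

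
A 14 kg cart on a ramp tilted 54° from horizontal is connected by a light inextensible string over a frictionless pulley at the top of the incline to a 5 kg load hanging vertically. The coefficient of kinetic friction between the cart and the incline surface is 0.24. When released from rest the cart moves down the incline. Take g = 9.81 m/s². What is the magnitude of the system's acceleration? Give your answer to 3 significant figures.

2.25 m/s²

For the cart on the incline: the weight component along the slope is m₁g sin 54° = 14 × 9.81 × 0.8090 = 111.108 N and the normal force is N = m₁g cos 54° = 80.726 N.
Kinetic friction opposes the cart's motion down the incline: f = μN = 0.24 × 80.726 = 19.374 N acting up the slope.
Newton's second law for the cart (down-slope positive): 111.108 − 19.374 − T = 14 a. For the hanging load (upward positive): T − 5 × 9.81 = 5 a.
Adding the two equations eliminates T: 42.684 = 19 a, so a = 2.2465 m/s².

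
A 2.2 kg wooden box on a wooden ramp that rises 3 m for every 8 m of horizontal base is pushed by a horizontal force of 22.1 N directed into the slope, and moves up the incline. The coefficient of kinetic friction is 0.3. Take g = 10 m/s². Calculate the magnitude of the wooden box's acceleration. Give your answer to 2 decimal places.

2.03 m/s²

The horizontal push has components F cos 20.56° = 22.1 × 0.9363 = 20.692 N up the incline and F sin 20.56° = 22.1 × 0.3511 = 7.759 N pressing into the surface.
The normal force is therefore N = mg cos 20.56° + F sin 20.56° = 20.599 + 7.759 = 28.358 N, and kinetic friction down the slope is μN = 0.3 × 28.358 = 8.507 N.
Along the incline: F cos 20.56° − mg sin 20.56° − μN = ma, so 20.692 − 7.724 − 8.507 = 2.2 a, giving a = 2.0277 m/s².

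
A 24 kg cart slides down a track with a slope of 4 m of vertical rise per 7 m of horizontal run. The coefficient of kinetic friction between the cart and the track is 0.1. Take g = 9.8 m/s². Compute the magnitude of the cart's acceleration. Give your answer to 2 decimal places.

Resolving the weight along the incline: the component pulling the cart down the slope is mg sin 29.74° = 24 × 9.8 × 0.4961 = 116.683 N, and the normal force is N = mg cos 29.74° = 24 × 9.8 × 0.8682 = 204.201 N.
Kinetic friction acts up the slope with magnitude f = μN = 0.1 × 204.201 = 20.420 N.
Net force along the incline is 116.683 − 20.420 = 96.263 N, so a = 96.263 / 24 = 4.0110 m/s².

4.01 m/s²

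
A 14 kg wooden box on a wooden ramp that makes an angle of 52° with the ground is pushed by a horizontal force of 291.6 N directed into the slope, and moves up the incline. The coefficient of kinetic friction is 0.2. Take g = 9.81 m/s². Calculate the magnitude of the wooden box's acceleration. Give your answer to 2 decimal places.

The horizontal push has components F cos 52° = 291.6 × 0.6157 = 179.538 N up the incline and F sin 52° = 291.6 × 0.7880 = 229.781 N pressing into the surface.
The normal force is therefore N = mg cos 52° + F sin 52° = 84.560 + 229.781 = 314.341 N, and kinetic friction down the slope is μN = 0.2 × 314.341 = 62.868 N.
Along the incline: F cos 52° − mg sin 52° − μN = ma, so 179.538 − 108.224 − 62.868 = 14 a, giving a = 0.6033 m/s².

0.60 m/s²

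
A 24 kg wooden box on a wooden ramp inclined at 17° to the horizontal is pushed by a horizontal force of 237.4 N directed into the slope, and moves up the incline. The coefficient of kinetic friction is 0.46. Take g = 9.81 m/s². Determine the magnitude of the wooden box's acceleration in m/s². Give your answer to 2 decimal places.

0.95 m/s²

The horizontal push has components F cos 17° = 237.4 × 0.9563 = 227.026 N up the incline and F sin 17° = 237.4 × 0.2924 = 69.416 N pressing into the surface.
The normal force is therefore N = mg cos 17° + F sin 17° = 225.151 + 69.416 = 294.567 N, and kinetic friction down the slope is μN = 0.46 × 294.567 = 135.501 N.
Along the incline: F cos 17° − mg sin 17° − μN = ma, so 227.026 − 68.843 − 135.501 = 24 a, giving a = 0.9451 m/s².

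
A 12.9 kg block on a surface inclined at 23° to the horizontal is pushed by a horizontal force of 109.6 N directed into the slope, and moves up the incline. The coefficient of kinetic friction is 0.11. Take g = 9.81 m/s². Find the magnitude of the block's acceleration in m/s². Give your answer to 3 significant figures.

2.63 m/s²

The horizontal push has components F cos 23° = 109.6 × 0.9205 = 100.887 N up the incline and F sin 23° = 109.6 × 0.3907 = 42.821 N pressing into the surface.
The normal force is therefore N = mg cos 23° + F sin 23° = 116.488 + 42.821 = 159.309 N, and kinetic friction down the slope is μN = 0.11 × 159.309 = 17.524 N.
Along the incline: F cos 23° − mg sin 23° − μN = ma, so 100.887 − 49.443 − 17.524 = 12.9 a, giving a = 2.6295 m/s².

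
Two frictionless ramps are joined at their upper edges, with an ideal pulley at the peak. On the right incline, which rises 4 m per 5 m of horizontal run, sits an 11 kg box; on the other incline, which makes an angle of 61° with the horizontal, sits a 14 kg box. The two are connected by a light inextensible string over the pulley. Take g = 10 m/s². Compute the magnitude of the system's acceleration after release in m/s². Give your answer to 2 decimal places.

2.15 m/s²

Resolve each weight along its own incline: the 11 kg mass has component 11 × 10 × sin 38.66° = 68.716 N down its slope, and the 14 kg mass has 14 × 10 × sin 61° = 122.447 N down its slope.
The 14 kg side's 122.447 N exceeds the other side's 68.716 N, so that mass slides down and the 11 kg mass slides up. Taking that direction as positive, Newton's second law for the whole system gives 122.447 − 68.716 = (11 + 14) a, so a = 53.731 / 25 = 2.1492 m/s².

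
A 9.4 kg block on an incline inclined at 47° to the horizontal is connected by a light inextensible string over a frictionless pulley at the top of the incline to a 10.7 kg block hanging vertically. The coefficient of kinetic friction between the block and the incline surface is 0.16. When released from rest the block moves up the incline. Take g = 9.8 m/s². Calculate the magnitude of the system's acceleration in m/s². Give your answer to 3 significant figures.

For the block on the incline: the weight component along the slope is m₁g sin 47° = 9.4 × 9.8 × 0.7314 = 67.377 N and the normal force is N = m₁g cos 47° = 62.826 N.
Kinetic friction opposes the block's motion up the incline: f = μN = 0.16 × 62.826 = 10.052 N acting down the slope.
Newton's second law for the block (up-slope positive): T − 67.377 − 10.052 = 9.4 a. For the hanging block (downward positive): 10.7 × 9.8 − T = 10.7 a.
Adding the two equations eliminates T: 27.431 = 20.1 a, so a = 1.3647 m/s².

1.36 m/s²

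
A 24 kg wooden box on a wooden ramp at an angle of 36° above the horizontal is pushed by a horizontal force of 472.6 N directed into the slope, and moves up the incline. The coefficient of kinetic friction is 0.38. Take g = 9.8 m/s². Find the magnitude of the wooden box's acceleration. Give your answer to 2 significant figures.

The horizontal push has components F cos 36° = 472.6 × 0.8090 = 382.333 N up the incline and F sin 36° = 472.6 × 0.5878 = 277.794 N pressing into the surface.
The normal force is therefore N = mg cos 36° + F sin 36° = 190.277 + 277.794 = 468.071 N, and kinetic friction down the slope is μN = 0.38 × 468.071 = 177.867 N.
Along the incline: F cos 36° − mg sin 36° − μN = ma, so 382.333 − 138.251 − 177.867 = 24 a, giving a = 2.7590 m/s².

2.8 m/s²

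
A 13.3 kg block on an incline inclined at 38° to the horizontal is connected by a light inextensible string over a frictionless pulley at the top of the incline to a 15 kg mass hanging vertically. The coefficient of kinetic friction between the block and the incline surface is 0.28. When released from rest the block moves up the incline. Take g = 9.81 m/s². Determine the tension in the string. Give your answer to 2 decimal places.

For the block on the incline: the weight component along the slope is m₁g sin 38° = 13.3 × 9.81 × 0.6157 = 80.332 N and the normal force is N = m₁g cos 38° = 102.814 N.
Kinetic friction opposes the block's motion up the incline: f = μN = 0.28 × 102.814 = 28.788 N acting down the slope.
Newton's second law for the block (up-slope positive): T − 80.332 − 28.788 = 13.3 a. For the hanging mass (downward positive): 15 × 9.81 − T = 15 a.
Adding the two equations eliminates T: 38.030 = 28.3 a, so a = 1.3438 m/s².
Then from the hanging mass's equation, T = 15 × (9.81 − 1.3438) = 126.993 N.

126.99 N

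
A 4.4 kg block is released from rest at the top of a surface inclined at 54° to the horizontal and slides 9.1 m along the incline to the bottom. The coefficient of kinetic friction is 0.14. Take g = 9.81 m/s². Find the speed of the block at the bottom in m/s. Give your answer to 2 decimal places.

11.39 m/s

The weight component along the incline is mg sin 54° = 34.920 N and the normal force is N = mg cos 54° = 25.371 N.
Friction up the slope is f = μN = 0.14 × 25.371 = 3.552 N, so the net downslope force is 34.920 − 3.552 = 31.368 N and a = 31.368 / 4.4 = 7.1291 m/s².
Starting from rest over a distance of 9.1 m, v² = 2aL = 2 × 7.1291 × 9.1 = 129.7496, so v = 11.3908 m/s.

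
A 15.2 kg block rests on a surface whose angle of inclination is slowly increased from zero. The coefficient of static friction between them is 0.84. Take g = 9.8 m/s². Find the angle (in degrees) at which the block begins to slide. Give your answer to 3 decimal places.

At the threshold of sliding, static friction is at its maximum μ_s N and exactly balances the weight component along the incline: mg sin θ = μ_s mg cos θ.
Hence tan θ = μ_s = 0.84, so θ = arctan(0.84) = 40.0303°.

40.030°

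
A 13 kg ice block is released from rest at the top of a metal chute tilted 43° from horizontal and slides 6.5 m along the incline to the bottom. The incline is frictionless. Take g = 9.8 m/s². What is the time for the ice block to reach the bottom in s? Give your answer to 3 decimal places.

The weight component along the incline is mg sin 43° = 86.887 N and the normal force is N = mg cos 43° = 93.174 N.
With no friction, a = g sin 43° = 6.6836 m/s².
Starting from rest, L = ½at², so t = √(2L/a) = √(2 × 6.5 / 6.6836) = 1.3947 s.

1.395 s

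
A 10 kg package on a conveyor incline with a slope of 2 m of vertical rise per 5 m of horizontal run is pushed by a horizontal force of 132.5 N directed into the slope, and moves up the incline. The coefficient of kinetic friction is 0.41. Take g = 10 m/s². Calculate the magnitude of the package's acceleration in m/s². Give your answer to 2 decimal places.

The horizontal push has components F cos 21.80° = 132.5 × 0.9285 = 123.026 N up the incline and F sin 21.80° = 132.5 × 0.3714 = 49.211 N pressing into the surface.
The normal force is therefore N = mg cos 21.80° + F sin 21.80° = 92.850 + 49.211 = 142.061 N, and kinetic friction down the slope is μN = 0.41 × 142.061 = 58.245 N.
Along the incline: F cos 21.80° − mg sin 21.80° − μN = ma, so 123.026 − 37.140 − 58.245 = 10 a, giving a = 2.7641 m/s².

2.76 m/s²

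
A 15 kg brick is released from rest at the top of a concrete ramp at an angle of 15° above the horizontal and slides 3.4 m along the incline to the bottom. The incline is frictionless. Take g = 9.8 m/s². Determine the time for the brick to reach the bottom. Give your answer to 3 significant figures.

The weight component along the incline is mg sin 15° = 38.046 N and the normal force is N = mg cos 15° = 141.991 N.
With no friction, a = g sin 15° = 2.5364 m/s².
Starting from rest, L = ½at², so t = √(2L/a) = √(2 × 3.4 / 2.5364) = 1.6374 s.

1.64 s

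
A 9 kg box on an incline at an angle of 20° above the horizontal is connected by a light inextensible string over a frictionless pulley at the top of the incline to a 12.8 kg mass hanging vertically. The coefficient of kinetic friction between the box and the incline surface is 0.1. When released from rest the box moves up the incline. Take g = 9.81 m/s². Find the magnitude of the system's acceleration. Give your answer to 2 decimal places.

3.99 m/s²

For the box on the incline: the weight component along the slope is m₁g sin 20° = 9 × 9.81 × 0.3420 = 30.195 N and the normal force is N = m₁g cos 20° = 82.965 N.
Kinetic friction opposes the box's motion up the incline: f = μN = 0.1 × 82.965 = 8.296 N acting down the slope.
Newton's second law for the box (up-slope positive): T − 30.195 − 8.296 = 9 a. For the hanging mass (downward positive): 12.8 × 9.81 − T = 12.8 a.
Adding the two equations eliminates T: 87.077 = 21.8 a, so a = 3.9944 m/s².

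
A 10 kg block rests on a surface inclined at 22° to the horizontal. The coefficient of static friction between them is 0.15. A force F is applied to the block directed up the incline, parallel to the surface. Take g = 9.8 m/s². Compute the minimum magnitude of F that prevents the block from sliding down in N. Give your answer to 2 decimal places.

23.08 N

The normal force is N = mg cos 22° = 90.864 N. With F at its minimum the block is on the verge of sliding down, so static friction is at its maximum μ_s N = 0.15 × 90.864 = 13.630 N and acts up the slope.
Equilibrium along the incline: F + μ_s N = mg sin 22°, so F = 36.711 − 13.630 = 23.081 N.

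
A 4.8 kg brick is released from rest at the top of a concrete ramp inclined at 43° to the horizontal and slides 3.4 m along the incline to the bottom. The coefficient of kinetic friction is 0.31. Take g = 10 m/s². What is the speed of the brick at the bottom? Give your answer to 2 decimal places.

The weight component along the incline is mg sin 43° = 32.736 N and the normal force is N = mg cos 43° = 35.105 N.
Friction up the slope is f = μN = 0.31 × 35.105 = 10.883 N, so the net downslope force is 32.736 − 10.883 = 21.853 N and a = 21.853 / 4.8 = 4.5527 m/s².
Starting from rest over a distance of 3.4 m, v² = 2aL = 2 × 4.5527 × 3.4 = 30.9584, so v = 5.5640 m/s.

5.56 m/s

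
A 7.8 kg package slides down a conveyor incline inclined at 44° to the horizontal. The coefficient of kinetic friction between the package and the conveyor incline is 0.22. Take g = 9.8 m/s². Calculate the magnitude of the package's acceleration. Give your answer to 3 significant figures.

5.26 m/s²

Resolving the weight along the incline: the component pulling the package down the slope is mg sin 44° = 7.8 × 9.8 × 0.6947 = 53.103 N, and the normal force is N = mg cos 44° = 7.8 × 9.8 × 0.7193 = 54.983 N.
Kinetic friction acts up the slope with magnitude f = μN = 0.22 × 54.983 = 12.096 N.
Net force along the incline is 53.103 − 12.096 = 41.007 N, so a = 41.007 / 7.8 = 5.2573 m/s².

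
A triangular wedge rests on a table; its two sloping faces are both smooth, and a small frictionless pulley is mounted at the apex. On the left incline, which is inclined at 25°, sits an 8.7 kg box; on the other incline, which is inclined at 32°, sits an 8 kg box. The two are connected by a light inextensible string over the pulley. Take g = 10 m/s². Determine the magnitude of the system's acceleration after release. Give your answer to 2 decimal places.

Resolve each weight along its own incline: the 8.7 kg mass has component 8.7 × 10 × sin 25° = 36.768 N down its slope, and the 8 kg mass has 8 × 10 × sin 32° = 42.394 N down its slope.
The 8 kg side's 42.394 N exceeds the other side's 36.768 N, so that mass slides down and the 8.7 kg mass slides up. Taking that direction as positive, Newton's second law for the whole system gives 42.394 − 36.768 = (8.7 + 8) a, so a = 5.626 / 16.7 = 0.3369 m/s².

0.34 m/s²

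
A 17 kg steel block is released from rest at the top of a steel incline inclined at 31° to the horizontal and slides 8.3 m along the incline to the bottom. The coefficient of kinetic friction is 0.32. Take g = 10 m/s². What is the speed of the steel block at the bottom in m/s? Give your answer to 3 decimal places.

6.322 m/s

The weight component along the incline is mg sin 31° = 87.556 N and the normal force is N = mg cos 31° = 145.718 N.
Friction up the slope is f = μN = 0.32 × 145.718 = 46.630 N, so the net downslope force is 87.556 − 46.630 = 40.926 N and a = 40.926 / 17 = 2.4074 m/s².
Starting from rest over a distance of 8.3 m, v² = 2aL = 2 × 2.4074 × 8.3 = 39.9628, so v = 6.3216 m/s.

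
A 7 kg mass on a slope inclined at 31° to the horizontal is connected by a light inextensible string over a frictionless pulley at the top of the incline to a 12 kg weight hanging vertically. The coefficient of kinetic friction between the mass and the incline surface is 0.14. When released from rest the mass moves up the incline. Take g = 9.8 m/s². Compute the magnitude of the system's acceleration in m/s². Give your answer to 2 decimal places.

For the mass on the incline: the weight component along the slope is m₁g sin 31° = 7 × 9.8 × 0.5150 = 35.329 N and the normal force is N = m₁g cos 31° = 58.802 N.
Kinetic friction opposes the mass's motion up the incline: f = μN = 0.14 × 58.802 = 8.232 N acting down the slope.
Newton's second law for the mass (up-slope positive): T − 35.329 − 8.232 = 7 a. For the hanging weight (downward positive): 12 × 9.8 − T = 12 a.
Adding the two equations eliminates T: 74.039 = 19 a, so a = 3.8968 m/s².

3.90 m/s²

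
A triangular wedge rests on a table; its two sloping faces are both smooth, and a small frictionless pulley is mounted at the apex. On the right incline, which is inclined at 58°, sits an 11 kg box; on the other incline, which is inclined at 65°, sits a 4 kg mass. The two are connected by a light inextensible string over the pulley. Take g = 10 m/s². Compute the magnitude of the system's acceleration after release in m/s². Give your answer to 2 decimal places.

Resolve each weight along its own incline: the 11 kg mass has component 11 × 10 × sin 58° = 93.285 N down its slope, and the 4 kg mass has 4 × 10 × sin 65° = 36.252 N down its slope.
The 11 kg side's 93.285 N exceeds the other side's 36.252 N, so that mass slides down and the 4 kg mass slides up. Taking that direction as positive, Newton's second law for the whole system gives 93.285 − 36.252 = (11 + 4) a, so a = 57.033 / 15 = 3.8022 m/s².

3.80 m/s²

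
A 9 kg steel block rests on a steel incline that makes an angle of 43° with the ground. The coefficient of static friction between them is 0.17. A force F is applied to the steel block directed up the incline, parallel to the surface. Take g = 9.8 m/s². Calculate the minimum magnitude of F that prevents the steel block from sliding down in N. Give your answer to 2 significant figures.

49 N

The normal force is N = mg cos 43° = 64.505 N. With F at its minimum the steel block is on the verge of sliding down, so static friction is at its maximum μ_s N = 0.17 × 64.505 = 10.966 N and acts up the slope.
Equilibrium along the incline: F + μ_s N = mg sin 43°, so F = 60.152 − 10.966 = 49.186 N.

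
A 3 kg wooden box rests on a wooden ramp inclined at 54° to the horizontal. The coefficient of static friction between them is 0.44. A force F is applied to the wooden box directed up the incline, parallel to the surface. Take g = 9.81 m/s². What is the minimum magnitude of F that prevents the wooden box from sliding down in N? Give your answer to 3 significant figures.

The normal force is N = mg cos 54° = 17.299 N. With F at its minimum the wooden box is on the verge of sliding down, so static friction is at its maximum μ_s N = 0.44 × 17.299 = 7.612 N and acts up the slope.
Equilibrium along the incline: F + μ_s N = mg sin 54°, so F = 23.809 − 7.612 = 16.197 N.

16.2 N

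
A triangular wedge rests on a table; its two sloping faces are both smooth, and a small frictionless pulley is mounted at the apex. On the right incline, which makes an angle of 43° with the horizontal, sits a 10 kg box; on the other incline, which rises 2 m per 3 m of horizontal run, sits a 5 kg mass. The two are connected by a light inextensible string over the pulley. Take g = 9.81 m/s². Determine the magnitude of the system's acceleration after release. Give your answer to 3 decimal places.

2.646 m/s²

Resolve each weight along its own incline: the 10 kg mass has component 10 × 9.81 × sin 43° = 66.904 N down its slope, and the 5 kg mass has 5 × 9.81 × sin 33.69° = 27.208 N down its slope.
The 10 kg side's 66.904 N exceeds the other side's 27.208 N, so that mass slides down and the 5 kg mass slides up. Taking that direction as positive, Newton's second law for the whole system gives 66.904 − 27.208 = (10 + 5) a, so a = 39.696 / 15 = 2.6464 m/s².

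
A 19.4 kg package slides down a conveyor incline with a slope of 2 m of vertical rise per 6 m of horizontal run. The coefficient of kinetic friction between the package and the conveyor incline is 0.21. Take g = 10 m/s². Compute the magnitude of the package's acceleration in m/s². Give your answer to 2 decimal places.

1.17 m/s²

Resolving the weight along the incline: the component pulling the package down the slope is mg sin 18.43° = 19.4 × 10 × 0.3162 = 61.343 N, and the normal force is N = mg cos 18.43° = 19.4 × 10 × 0.9487 = 184.048 N.
Kinetic friction acts up the slope with magnitude f = μN = 0.21 × 184.048 = 38.650 N.
Net force along the incline is 61.343 − 38.650 = 22.693 N, so a = 22.693 / 19.4 = 1.1697 m/s².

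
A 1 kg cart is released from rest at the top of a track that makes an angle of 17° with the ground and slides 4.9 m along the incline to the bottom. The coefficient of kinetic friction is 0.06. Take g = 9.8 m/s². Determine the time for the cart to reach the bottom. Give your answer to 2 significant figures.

The weight component along the incline is mg sin 17° = 2.865 N and the normal force is N = mg cos 17° = 9.372 N.
Friction up the slope is f = μN = 0.06 × 9.372 = 0.562 N, so the net downslope force is 2.865 − 0.562 = 2.303 N and a = 2.303 / 1 = 2.3030 m/s².
Starting from rest, L = ½at², so t = √(2L/a) = √(2 × 4.9 / 2.3030) = 2.0628 s.

2.1 s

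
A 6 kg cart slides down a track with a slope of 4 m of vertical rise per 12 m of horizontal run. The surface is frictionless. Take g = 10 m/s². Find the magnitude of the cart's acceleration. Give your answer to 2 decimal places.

Resolving the weight along the incline: the component pulling the cart down the slope is mg sin 18.43° = 6 × 10 × 0.3162 = 18.972 N, and the normal force is N = mg cos 18.43° = 6 × 10 × 0.9487 = 56.922 N.
With no friction the net force along the incline is 18.972 N, so a = g sin 18.43° = 18.972 / 6 = 3.1620 m/s².

3.16 m/s²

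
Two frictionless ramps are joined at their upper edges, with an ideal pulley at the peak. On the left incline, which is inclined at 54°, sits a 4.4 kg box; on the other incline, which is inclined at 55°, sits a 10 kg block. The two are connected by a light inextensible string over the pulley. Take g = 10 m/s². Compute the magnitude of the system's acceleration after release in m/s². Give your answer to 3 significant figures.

Resolve each weight along its own incline: the 4.4 kg mass has component 4.4 × 10 × sin 54° = 35.597 N down its slope, and the 10 kg mass has 10 × 10 × sin 55° = 81.915 N down its slope.
The 10 kg side's 81.915 N exceeds the other side's 35.597 N, so that mass slides down and the 4.4 kg mass slides up. Taking that direction as positive, Newton's second law for the whole system gives 81.915 − 35.597 = (4.4 + 10) a, so a = 46.318 / 14.4 = 3.2165 m/s².

3.22 m/s²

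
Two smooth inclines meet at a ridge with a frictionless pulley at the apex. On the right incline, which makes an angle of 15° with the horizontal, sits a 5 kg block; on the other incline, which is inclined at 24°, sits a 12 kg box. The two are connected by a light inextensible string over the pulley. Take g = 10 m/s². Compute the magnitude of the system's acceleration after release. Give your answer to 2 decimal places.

Resolve each weight along its own incline: the 5 kg mass has component 5 × 10 × sin 15° = 12.941 N down its slope, and the 12 kg mass has 12 × 10 × sin 24° = 48.808 N down its slope.
The 12 kg side's 48.808 N exceeds the other side's 12.941 N, so that mass slides down and the 5 kg mass slides up. Taking that direction as positive, Newton's second law for the whole system gives 48.808 − 12.941 = (5 + 12) a, so a = 35.867 / 17 = 2.1098 m/s².

2.11 m/s²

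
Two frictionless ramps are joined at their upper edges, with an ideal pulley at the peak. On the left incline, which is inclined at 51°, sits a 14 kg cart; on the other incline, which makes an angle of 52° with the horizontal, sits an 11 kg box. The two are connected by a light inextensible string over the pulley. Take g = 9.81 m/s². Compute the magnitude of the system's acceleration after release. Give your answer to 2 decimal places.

Resolve each weight along its own incline: the 14 kg mass has component 14 × 9.81 × sin 51° = 106.733 N down its slope, and the 11 kg mass has 11 × 9.81 × sin 52° = 85.034 N down its slope.
The 14 kg side's 106.733 N exceeds the other side's 85.034 N, so that mass slides down and the 11 kg mass slides up. Taking that direction as positive, Newton's second law for the whole system gives 106.733 − 85.034 = (14 + 11) a, so a = 21.699 / 25 = 0.8680 m/s².

0.87 m/s²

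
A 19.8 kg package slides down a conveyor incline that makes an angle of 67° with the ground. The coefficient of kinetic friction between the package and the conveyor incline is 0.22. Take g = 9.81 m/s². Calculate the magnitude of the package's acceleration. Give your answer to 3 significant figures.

Resolving the weight along the incline: the component pulling the package down the slope is mg sin 67° = 19.8 × 9.81 × 0.9205 = 178.796 N, and the normal force is N = mg cos 67° = 19.8 × 9.81 × 0.3907 = 75.889 N.
Kinetic friction acts up the slope with magnitude f = μN = 0.22 × 75.889 = 16.696 N.
Net force along the incline is 178.796 − 16.696 = 162.100 N, so a = 162.100 / 19.8 = 8.1869 m/s².

8.19 m/s²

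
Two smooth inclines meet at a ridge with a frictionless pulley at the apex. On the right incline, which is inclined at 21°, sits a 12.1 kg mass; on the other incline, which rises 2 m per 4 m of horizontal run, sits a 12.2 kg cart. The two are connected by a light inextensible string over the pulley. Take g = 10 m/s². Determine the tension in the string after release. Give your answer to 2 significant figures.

49 N

Resolve each weight along its own incline: the 12.1 kg mass has component 12.1 × 10 × sin 21° = 43.363 N down its slope, and the 12.2 kg mass has 12.2 × 10 × sin 26.57° = 54.560 N down its slope.
The 12.2 kg side's 54.560 N exceeds the other side's 43.363 N, so that mass slides down and the 12.1 kg mass slides up. Taking that direction as positive, Newton's second law for the whole system gives 54.560 − 43.363 = (12.1 + 12.2) a, so a = 11.197 / 24.3 = 0.4608 m/s².
For the 12.1 kg mass (up-slope positive): T − 43.363 = 12.1 × 0.4608, so T = 48.939 N.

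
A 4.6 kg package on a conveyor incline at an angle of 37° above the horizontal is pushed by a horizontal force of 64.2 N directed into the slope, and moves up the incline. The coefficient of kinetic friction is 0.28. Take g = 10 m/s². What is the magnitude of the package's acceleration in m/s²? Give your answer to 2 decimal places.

The horizontal push has components F cos 37° = 64.2 × 0.7986 = 51.270 N up the incline and F sin 37° = 64.2 × 0.6018 = 38.636 N pressing into the surface.
The normal force is therefore N = mg cos 37° + F sin 37° = 36.736 + 38.636 = 75.372 N, and kinetic friction down the slope is μN = 0.28 × 75.372 = 21.104 N.
Along the incline: F cos 37° − mg sin 37° − μN = ma, so 51.270 − 27.683 − 21.104 = 4.6 a, giving a = 0.5398 m/s².

0.54 m/s²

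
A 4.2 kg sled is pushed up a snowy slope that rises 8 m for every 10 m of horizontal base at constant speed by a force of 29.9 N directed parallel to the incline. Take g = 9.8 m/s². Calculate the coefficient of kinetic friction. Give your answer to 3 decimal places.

0.130

At constant speed ΣF = 0 along the incline. The applied 29.9 N acts up the slope; the weight component mg sin 38.66° = 25.712 N and kinetic friction μN both act down the slope.
So 29.9 = 25.712 + μ × 32.141, giving μ = (29.9 − 25.712) / 32.141 = 0.1303.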